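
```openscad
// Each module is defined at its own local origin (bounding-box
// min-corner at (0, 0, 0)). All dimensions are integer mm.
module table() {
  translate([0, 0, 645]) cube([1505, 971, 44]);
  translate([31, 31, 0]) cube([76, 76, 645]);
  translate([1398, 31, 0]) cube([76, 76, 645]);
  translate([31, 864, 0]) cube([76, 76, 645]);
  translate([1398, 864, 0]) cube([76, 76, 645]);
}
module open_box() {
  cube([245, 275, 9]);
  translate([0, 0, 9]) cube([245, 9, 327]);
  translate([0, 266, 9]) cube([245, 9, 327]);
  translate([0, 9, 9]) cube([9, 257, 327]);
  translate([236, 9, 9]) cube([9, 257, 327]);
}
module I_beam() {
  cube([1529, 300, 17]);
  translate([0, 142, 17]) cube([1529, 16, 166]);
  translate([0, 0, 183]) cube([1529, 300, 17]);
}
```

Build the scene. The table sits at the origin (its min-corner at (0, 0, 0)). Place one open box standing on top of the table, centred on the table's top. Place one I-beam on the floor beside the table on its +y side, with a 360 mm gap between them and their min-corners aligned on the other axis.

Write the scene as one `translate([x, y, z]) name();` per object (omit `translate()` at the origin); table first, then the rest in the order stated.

table();
translate([630, 348, 689]) open_box();
translate([0, 1331, 0]) I_beam();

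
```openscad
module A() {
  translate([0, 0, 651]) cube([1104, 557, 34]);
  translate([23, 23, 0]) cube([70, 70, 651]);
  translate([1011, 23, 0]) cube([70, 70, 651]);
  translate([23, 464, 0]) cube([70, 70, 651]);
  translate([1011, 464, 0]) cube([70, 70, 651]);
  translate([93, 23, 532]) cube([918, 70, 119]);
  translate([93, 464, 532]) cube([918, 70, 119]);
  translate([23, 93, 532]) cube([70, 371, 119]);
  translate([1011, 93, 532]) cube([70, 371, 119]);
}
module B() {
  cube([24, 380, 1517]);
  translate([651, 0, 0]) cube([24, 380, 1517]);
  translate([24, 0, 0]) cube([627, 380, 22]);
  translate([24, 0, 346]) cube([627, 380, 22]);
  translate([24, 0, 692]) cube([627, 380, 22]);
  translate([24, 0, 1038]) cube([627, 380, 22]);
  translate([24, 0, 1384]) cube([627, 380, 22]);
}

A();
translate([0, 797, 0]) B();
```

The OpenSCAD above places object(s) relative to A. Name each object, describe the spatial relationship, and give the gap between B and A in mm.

A is a table. B is a bookshelf. The bookshelf is on the floor beside the table on its +y side. The gap between the bookshelf and the table is 240 mm.

The bookshelf's nearest face is 240 mm from the table's +y face.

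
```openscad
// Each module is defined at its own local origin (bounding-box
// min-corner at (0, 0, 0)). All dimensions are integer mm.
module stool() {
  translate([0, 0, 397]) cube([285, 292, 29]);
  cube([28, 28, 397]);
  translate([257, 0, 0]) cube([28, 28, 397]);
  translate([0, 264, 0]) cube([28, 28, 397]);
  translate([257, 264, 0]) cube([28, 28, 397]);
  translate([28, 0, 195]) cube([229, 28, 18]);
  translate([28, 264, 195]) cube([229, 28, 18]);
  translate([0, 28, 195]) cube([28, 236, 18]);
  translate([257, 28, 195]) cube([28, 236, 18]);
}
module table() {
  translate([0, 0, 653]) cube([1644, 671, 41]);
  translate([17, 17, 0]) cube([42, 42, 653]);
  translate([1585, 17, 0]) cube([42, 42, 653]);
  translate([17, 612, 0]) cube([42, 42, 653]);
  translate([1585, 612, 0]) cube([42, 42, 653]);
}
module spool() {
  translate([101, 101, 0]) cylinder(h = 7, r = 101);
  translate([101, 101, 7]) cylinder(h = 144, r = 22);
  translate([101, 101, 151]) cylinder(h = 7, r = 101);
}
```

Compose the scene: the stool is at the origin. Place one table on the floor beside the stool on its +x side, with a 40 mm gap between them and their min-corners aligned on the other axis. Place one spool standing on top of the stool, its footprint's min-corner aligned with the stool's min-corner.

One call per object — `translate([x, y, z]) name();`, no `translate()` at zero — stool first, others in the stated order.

stool();
translate([325, 0, 0]) table();
translate([0, 0, 426]) spool();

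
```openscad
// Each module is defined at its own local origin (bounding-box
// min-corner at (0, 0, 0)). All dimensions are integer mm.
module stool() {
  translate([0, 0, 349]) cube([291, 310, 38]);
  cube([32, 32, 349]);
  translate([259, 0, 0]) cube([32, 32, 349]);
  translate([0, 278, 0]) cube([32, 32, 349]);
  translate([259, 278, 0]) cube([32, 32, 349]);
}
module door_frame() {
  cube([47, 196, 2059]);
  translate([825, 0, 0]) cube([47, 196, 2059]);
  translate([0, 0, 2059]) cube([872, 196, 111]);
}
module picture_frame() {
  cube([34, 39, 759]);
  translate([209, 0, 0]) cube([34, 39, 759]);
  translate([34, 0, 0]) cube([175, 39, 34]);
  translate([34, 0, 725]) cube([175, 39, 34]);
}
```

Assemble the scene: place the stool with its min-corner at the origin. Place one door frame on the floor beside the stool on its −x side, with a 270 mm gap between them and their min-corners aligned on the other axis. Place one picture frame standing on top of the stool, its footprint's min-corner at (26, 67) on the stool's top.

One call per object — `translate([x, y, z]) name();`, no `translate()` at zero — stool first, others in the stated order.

stool();
translate([-1142, 0, 0]) door_frame();
translate([26, 67, 387]) picture_frame();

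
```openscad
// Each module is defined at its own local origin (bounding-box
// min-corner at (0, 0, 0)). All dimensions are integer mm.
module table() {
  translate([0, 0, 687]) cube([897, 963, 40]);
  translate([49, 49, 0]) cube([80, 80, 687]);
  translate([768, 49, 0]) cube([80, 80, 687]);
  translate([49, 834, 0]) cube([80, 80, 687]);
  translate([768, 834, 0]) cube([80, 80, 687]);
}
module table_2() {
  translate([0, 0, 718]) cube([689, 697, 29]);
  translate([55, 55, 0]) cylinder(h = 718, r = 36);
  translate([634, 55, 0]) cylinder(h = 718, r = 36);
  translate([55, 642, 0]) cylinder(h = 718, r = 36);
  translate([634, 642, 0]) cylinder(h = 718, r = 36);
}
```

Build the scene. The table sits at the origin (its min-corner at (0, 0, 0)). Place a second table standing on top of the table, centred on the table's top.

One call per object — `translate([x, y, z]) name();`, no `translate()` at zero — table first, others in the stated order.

table();
translate([104, 133, 727]) table_2();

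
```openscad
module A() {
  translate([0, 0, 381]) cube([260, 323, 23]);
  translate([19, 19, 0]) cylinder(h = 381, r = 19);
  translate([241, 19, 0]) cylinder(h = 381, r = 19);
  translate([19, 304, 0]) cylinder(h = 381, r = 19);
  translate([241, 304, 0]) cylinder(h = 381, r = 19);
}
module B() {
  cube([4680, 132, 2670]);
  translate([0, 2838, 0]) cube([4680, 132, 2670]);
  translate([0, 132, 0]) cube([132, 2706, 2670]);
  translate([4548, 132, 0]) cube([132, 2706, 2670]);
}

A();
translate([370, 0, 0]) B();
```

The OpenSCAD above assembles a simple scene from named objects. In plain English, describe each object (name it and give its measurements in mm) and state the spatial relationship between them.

A is a simple wooden stool: a rectangular seat 260 mm (x) by 323 mm (y), 23 mm thick, top face at z = 404 mm, on four round legs, each 38 mm in diameter. The legs rest on z = 0, each leg's axis is inset half a diameter from the nearest pair of seat edges (so the leg's bounding box is flush with the corner).

B is the wall frame of a small rectangular building: four walls, each 2670 mm tall and 132 mm thick, enclosing a footprint 4680 mm (x) by 2970 mm (y) outside-to-outside, with no floor or roof. The front and back walls (the −y and +y sides) span the full width; the two side walls fit between them.

The house frame is on the floor beside the stool on its +x side.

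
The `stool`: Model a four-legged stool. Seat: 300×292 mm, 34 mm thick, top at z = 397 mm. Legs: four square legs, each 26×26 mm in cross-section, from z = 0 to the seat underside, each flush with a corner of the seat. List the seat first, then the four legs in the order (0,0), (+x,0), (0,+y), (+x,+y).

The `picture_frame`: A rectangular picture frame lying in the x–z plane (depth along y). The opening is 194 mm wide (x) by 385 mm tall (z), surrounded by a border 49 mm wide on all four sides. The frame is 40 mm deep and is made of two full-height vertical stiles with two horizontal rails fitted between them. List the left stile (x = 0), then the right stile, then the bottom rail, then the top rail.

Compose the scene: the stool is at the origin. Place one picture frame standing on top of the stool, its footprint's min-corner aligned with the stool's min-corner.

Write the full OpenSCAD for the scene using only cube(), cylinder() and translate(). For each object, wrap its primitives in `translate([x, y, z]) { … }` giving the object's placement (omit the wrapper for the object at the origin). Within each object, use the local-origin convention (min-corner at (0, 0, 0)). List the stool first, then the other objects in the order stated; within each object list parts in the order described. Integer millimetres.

translate([0, 0, 363]) cube([300, 292, 34]);
cube([26, 26, 363]);
translate([274, 0, 0]) cube([26, 26, 363]);
translate([0, 266, 0]) cube([26, 26, 363]);
translate([274, 266, 0]) cube([26, 26, 363]);
translate([0, 0, 397]) {
  cube([49, 40, 483]);
  translate([243, 0, 0]) cube([49, 40, 483]);
  translate([49, 0, 0]) cube([194, 40, 49]);
  translate([49, 0, 434]) cube([194, 40, 49]);
}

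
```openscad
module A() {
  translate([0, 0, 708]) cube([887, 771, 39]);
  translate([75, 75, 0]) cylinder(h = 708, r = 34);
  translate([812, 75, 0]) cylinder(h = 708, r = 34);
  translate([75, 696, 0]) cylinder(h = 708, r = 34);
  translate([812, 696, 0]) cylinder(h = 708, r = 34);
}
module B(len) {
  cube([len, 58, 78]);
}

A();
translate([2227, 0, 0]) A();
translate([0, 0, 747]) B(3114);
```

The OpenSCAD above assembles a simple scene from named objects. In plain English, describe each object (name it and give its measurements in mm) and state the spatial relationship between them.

A is a rectangular dining table. The top is 887×771×39 mm with its upper surface at z = 747 mm. It stands on four round legs of 68 mm diameter, each leg's bounding box inset 41 mm from the nearest pair of top edges, running from the floor to the underside of the top.

B is a rectangular beam 3114 mm long (x), 58 mm deep (y), 78 mm thick (z).

The beam spans the tops of two tables placed 1340 mm apart, resting at z = 747 mm.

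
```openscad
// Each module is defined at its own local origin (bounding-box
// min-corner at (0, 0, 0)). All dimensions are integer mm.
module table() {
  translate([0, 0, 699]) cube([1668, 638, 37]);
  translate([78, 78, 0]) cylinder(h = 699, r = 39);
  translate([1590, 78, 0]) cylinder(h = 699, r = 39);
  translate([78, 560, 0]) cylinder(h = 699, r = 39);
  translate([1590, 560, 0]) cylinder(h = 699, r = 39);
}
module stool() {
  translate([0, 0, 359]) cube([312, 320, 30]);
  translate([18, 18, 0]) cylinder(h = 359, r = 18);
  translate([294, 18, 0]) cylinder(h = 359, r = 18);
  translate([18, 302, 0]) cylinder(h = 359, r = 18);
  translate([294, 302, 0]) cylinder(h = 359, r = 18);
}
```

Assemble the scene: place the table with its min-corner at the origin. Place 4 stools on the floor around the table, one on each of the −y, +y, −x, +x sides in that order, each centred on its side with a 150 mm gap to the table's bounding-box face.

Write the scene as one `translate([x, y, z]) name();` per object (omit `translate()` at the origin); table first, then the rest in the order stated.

table();
translate([678, -470, 0]) stool();
translate([678, 788, 0]) stool();
translate([-462, 159, 0]) stool();
translate([1818, 159, 0]) stool();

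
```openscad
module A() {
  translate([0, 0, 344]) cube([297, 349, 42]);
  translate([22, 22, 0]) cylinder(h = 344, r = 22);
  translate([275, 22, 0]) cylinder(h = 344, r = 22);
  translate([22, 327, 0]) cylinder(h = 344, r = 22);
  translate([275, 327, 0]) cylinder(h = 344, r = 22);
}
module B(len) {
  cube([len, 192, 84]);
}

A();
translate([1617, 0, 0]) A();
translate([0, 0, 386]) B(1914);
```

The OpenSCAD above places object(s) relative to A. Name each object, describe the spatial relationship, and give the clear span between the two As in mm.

Second stool starts at x = 1617; first ends at x = 297; clear span = 1617 − 297 = 1320 mm.

A is a stool. B is a beam. A beam spans the tops of two stools. The clear span between the two stools is 1320 mm.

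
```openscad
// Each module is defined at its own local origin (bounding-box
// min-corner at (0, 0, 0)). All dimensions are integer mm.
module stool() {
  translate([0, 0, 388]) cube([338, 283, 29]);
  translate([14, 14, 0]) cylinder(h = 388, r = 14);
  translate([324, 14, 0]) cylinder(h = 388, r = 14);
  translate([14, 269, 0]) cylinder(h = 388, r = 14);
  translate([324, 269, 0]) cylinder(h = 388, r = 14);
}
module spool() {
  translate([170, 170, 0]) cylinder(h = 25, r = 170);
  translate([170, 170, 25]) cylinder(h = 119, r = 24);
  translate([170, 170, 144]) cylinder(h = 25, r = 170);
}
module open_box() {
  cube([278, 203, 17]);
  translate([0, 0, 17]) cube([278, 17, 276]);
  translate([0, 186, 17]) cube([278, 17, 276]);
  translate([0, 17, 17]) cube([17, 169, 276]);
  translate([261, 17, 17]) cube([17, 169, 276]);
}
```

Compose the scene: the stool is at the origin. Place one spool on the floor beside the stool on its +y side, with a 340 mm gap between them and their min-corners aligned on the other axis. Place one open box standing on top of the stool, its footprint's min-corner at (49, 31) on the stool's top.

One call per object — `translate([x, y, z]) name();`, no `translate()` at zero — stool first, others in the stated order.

stool();
translate([0, 623, 0]) spool();
translate([49, 31, 417]) open_box();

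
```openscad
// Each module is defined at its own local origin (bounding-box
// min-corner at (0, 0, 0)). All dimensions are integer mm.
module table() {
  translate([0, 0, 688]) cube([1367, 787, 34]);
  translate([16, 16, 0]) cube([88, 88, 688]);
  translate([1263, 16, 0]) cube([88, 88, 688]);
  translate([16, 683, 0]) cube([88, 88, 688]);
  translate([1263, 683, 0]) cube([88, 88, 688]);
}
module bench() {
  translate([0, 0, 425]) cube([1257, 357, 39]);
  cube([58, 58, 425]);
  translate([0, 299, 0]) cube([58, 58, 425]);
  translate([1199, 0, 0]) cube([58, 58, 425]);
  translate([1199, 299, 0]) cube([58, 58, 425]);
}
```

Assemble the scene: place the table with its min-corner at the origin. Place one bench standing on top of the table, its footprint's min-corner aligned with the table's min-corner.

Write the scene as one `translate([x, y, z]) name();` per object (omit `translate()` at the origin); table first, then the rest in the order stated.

table();
translate([0, 0, 722]) bench();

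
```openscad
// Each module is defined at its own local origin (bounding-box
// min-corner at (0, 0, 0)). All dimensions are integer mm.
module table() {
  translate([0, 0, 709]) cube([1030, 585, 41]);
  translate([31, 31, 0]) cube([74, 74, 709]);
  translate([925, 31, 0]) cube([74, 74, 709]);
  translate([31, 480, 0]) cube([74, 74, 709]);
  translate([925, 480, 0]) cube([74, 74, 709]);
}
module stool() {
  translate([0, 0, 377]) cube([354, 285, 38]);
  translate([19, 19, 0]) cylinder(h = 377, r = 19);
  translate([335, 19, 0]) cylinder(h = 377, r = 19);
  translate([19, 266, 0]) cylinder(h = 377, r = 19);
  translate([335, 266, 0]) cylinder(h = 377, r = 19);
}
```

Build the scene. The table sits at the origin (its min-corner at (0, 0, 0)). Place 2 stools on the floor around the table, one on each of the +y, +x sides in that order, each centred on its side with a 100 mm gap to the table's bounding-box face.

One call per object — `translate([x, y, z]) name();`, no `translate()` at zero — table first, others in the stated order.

table();
translate([338, 685, 0]) stool();
translate([1130, 150, 0]) stool();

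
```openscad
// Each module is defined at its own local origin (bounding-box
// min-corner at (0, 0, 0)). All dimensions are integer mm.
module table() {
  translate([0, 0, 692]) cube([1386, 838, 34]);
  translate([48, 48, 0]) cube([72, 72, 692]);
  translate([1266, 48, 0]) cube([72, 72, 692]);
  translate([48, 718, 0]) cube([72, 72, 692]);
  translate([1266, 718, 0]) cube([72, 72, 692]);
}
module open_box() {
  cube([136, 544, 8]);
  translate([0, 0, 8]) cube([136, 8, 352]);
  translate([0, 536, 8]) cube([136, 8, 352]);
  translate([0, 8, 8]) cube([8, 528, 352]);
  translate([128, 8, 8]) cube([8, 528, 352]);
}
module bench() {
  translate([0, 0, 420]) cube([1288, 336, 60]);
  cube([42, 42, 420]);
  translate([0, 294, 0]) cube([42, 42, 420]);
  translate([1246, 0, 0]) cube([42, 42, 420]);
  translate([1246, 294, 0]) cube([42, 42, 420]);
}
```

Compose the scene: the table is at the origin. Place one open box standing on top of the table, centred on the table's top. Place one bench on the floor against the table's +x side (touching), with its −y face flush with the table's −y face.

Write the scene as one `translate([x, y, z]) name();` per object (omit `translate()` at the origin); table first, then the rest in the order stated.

table();
translate([625, 147, 726]) open_box();
translate([1386, 0, 0]) bench();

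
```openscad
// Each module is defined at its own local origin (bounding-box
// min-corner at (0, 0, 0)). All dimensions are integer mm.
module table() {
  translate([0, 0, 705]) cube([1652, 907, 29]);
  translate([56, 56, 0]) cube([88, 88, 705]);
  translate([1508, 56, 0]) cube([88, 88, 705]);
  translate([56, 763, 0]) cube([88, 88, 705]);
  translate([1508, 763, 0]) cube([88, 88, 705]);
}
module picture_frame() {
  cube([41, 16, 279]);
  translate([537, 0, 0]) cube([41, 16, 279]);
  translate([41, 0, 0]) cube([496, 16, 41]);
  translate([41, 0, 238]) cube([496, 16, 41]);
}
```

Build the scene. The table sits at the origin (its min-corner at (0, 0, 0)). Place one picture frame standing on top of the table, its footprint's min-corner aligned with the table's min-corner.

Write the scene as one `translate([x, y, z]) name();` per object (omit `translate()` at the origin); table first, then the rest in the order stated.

table();
translate([0, 0, 734]) picture_frame();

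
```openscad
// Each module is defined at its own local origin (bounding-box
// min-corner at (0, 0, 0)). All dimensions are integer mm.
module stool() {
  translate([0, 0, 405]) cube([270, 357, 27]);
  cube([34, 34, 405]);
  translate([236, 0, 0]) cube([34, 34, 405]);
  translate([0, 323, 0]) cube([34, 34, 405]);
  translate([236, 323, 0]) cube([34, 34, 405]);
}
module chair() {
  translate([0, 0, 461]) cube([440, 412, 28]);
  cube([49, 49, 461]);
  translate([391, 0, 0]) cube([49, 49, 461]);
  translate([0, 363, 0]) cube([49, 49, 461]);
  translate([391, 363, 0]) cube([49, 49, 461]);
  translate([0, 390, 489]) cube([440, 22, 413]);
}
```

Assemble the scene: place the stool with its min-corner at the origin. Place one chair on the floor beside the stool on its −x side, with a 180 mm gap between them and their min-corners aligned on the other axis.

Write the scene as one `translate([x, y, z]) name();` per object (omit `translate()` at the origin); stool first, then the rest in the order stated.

stool();
translate([-620, 0, 0]) chair();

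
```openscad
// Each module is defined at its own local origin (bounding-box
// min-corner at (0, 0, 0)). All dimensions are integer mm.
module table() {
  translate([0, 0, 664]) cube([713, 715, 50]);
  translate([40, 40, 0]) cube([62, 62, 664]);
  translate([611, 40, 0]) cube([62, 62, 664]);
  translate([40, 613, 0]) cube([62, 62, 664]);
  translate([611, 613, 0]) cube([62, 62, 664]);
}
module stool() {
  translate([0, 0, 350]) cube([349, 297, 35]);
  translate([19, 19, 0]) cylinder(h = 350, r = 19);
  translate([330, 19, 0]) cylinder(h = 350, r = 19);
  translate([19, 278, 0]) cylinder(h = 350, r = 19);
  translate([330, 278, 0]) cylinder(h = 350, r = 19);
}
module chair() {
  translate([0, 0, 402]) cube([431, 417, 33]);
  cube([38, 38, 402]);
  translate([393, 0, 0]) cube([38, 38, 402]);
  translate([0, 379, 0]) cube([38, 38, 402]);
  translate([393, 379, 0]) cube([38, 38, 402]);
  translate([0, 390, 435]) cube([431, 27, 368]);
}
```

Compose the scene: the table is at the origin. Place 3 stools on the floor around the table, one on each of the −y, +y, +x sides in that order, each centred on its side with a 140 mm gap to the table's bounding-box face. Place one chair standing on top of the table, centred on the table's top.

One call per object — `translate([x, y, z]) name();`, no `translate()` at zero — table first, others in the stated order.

table();
translate([182, -437, 0]) stool();
translate([182, 855, 0]) stool();
translate([853, 209, 0]) stool();
translate([141, 149, 714]) chair();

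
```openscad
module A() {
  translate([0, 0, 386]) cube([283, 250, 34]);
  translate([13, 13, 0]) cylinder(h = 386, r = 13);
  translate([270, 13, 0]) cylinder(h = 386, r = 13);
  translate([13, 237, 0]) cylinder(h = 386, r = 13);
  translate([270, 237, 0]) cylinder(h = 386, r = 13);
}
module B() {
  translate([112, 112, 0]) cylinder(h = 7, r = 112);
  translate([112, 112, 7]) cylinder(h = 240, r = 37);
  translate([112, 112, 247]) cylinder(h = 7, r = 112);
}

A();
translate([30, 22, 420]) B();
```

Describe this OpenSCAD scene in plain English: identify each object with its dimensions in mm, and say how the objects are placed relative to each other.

A is a four-legged stool. The seat is 283×250 mm, 34 mm thick, top at z = 420 mm. It stands on four round legs, each 26 mm in diameter, from z = 0 to the seat underside, each leg's axis is inset half a diameter from the nearest pair of seat edges (so the leg's bounding box is flush with the corner).

B is a spool: two coaxial disc flanges of radius 112 mm and thickness 7 mm, joined by a core cylinder of radius 37 mm and height 240 mm. The lower flange rests on z = 0 and the three cylinders share a vertical axis.

The spool is on top of the stool.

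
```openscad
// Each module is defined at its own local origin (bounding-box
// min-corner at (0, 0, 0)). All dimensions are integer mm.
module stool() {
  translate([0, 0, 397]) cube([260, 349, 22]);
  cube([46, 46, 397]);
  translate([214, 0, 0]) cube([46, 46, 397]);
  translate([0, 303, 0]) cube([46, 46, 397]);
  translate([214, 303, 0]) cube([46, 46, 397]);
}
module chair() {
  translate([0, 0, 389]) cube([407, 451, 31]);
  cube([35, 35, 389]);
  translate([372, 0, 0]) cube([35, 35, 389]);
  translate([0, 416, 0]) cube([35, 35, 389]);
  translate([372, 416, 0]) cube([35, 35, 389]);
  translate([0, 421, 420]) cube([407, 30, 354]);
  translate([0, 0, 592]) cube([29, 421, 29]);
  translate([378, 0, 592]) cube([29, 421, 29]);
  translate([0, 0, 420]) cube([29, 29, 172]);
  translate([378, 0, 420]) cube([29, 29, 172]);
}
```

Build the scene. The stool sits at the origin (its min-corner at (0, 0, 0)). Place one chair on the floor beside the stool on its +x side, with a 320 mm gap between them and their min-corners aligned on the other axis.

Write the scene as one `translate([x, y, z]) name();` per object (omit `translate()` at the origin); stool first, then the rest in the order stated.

stool();
translate([580, 0, 0]) chair();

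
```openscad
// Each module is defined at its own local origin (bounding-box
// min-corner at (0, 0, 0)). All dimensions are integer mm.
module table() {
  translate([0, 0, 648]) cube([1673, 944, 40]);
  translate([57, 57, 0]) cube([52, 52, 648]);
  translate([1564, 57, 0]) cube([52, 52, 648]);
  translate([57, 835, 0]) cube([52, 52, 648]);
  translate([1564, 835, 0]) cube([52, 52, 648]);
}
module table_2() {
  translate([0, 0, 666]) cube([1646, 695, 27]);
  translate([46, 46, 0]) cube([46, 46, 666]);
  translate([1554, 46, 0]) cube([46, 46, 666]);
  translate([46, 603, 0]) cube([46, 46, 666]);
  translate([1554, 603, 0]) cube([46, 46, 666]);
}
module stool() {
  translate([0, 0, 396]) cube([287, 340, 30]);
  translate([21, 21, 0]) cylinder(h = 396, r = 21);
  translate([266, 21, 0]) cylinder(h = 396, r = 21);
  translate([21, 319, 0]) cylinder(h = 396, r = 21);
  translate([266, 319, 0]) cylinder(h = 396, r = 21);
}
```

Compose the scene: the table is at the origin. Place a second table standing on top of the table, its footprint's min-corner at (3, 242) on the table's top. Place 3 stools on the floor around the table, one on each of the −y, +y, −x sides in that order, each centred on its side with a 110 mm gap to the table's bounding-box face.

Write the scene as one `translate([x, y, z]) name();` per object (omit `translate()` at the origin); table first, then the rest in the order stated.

table();
translate([3, 242, 688]) table_2();
translate([693, -450, 0]) stool();
translate([693, 1054, 0]) stool();
translate([-397, 302, 0]) stool();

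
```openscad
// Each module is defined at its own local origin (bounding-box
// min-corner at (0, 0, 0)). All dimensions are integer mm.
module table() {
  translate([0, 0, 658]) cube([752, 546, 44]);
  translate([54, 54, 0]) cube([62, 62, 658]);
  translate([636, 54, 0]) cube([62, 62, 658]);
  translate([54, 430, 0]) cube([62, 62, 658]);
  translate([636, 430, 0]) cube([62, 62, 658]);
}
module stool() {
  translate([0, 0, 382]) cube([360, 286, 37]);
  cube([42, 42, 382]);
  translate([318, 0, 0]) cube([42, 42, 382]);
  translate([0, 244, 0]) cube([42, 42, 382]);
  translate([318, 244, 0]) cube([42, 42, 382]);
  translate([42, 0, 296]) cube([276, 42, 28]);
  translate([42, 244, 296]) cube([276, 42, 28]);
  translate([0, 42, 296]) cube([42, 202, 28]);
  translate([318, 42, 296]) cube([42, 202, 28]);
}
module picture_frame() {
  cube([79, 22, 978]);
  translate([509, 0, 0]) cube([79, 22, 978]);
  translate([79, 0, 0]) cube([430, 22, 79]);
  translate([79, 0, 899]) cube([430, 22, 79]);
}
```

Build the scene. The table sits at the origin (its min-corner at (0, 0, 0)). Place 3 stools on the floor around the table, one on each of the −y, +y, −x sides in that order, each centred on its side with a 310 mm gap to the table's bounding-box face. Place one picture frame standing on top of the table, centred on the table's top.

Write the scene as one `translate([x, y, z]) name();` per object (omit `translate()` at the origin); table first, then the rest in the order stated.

table();
translate([196, -596, 0]) stool();
translate([196, 856, 0]) stool();
translate([-670, 130, 0]) stool();
translate([82, 262, 702]) picture_frame();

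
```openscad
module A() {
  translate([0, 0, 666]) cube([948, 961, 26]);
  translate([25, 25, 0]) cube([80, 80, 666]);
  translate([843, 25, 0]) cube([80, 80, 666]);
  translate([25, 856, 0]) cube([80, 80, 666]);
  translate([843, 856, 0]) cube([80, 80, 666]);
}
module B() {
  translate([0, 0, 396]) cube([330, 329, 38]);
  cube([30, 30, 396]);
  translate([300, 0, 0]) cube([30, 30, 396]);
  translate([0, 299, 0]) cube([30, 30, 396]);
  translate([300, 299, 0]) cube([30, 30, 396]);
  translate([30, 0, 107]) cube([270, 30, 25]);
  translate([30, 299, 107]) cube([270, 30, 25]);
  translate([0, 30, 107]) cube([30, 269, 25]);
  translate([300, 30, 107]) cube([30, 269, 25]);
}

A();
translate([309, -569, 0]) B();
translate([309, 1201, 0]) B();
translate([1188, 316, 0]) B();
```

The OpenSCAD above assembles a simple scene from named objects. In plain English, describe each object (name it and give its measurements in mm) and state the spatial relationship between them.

A is a table with a 948×961 mm rectangular top, 26 mm thick, top surface at z = 692 mm, supported by four 80×80 mm square legs, each inset 25 mm from the nearest pair of top edges, running from the floor.

B is a four-legged stool. The seat is a 330×329×38 mm slab whose top surface is at z = 434 mm; four square legs, each 30×30 mm in cross-section, run from the floor (z = 0) to the underside of the seat, each flush with a corner of the seat. Four stretchers, 30 mm wide and 25 mm tall, connect adjacent legs with their undersides at z = 107 mm, each running between the inner faces of the legs it joins and aligned with the legs' outer faces on the other axis.

Three stools sit around the table at the −y, +y, +x sides.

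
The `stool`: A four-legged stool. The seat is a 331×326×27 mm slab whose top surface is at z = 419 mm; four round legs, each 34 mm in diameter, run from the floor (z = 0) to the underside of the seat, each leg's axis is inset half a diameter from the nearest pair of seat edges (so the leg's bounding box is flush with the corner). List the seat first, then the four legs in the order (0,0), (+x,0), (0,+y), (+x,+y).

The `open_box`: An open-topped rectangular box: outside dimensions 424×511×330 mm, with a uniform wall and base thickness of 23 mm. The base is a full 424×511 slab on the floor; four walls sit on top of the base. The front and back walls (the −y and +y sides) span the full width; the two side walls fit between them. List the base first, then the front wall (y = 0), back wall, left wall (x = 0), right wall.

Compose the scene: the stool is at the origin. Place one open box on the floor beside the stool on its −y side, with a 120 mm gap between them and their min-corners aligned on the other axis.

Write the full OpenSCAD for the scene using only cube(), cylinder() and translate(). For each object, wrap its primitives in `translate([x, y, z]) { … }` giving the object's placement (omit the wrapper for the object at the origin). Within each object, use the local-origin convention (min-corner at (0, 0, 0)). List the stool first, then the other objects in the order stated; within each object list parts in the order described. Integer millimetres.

translate([0, 0, 392]) cube([331, 326, 27]);
translate([17, 17, 0]) cylinder(h = 392, r = 17);
translate([314, 17, 0]) cylinder(h = 392, r = 17);
translate([17, 309, 0]) cylinder(h = 392, r = 17);
translate([314, 309, 0]) cylinder(h = 392, r = 17);
translate([0, -631, 0]) {
  cube([424, 511, 23]);
  translate([0, 0, 23]) cube([424, 23, 307]);
  translate([0, 488, 23]) cube([424, 23, 307]);
  translate([0, 23, 23]) cube([23, 465, 307]);
  translate([401, 23, 23]) cube([23, 465, 307]);
}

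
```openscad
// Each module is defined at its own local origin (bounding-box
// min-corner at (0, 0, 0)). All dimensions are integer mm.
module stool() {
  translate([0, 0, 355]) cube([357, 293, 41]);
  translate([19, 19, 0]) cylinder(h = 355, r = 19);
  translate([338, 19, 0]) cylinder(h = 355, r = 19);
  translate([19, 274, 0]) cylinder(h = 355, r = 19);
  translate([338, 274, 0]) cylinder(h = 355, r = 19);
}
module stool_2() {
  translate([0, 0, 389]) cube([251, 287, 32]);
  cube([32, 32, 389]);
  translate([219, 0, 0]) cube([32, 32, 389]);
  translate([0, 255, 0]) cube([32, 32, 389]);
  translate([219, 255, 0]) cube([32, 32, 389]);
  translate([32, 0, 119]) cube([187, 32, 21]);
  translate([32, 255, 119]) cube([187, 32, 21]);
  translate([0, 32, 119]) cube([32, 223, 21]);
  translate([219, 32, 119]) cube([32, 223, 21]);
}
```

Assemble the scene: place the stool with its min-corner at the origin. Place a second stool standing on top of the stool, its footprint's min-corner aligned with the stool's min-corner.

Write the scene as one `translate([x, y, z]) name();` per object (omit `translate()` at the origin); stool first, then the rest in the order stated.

stool();
translate([0, 0, 396]) stool_2();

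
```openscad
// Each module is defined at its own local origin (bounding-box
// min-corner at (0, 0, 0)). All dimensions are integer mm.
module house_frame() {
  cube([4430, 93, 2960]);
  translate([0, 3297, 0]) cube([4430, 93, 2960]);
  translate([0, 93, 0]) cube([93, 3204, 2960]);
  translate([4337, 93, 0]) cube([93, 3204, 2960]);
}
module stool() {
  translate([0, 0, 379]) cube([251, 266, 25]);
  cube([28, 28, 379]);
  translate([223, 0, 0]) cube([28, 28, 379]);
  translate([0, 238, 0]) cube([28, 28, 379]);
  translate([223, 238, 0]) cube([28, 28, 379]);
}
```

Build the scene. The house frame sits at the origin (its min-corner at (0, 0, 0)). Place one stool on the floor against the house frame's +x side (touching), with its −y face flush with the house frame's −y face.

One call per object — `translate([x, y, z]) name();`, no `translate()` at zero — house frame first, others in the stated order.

house_frame();
translate([4430, 0, 0]) stool();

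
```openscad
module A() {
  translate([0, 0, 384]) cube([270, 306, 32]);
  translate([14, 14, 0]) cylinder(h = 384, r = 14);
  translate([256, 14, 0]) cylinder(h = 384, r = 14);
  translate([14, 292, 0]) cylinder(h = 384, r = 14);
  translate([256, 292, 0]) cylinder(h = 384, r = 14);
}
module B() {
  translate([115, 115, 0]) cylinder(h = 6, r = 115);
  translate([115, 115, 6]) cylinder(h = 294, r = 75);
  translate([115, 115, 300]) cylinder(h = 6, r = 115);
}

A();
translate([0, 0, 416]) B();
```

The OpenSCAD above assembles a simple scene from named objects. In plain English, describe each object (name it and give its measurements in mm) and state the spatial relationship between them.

A is a four-legged stool. The seat is 270×306 mm, 32 mm thick, top at z = 416 mm. It stands on four round legs, each 28 mm in diameter, from z = 0 to the seat underside, each leg's axis is inset half a diameter from the nearest pair of seat edges (so the leg's bounding box is flush with the corner).

B is a spool: two coaxial disc flanges of radius 115 mm and thickness 6 mm, joined by a core cylinder of radius 75 mm and height 294 mm. The lower flange rests on z = 0 and the three cylinders share a vertical axis.

The spool is on top of the stool.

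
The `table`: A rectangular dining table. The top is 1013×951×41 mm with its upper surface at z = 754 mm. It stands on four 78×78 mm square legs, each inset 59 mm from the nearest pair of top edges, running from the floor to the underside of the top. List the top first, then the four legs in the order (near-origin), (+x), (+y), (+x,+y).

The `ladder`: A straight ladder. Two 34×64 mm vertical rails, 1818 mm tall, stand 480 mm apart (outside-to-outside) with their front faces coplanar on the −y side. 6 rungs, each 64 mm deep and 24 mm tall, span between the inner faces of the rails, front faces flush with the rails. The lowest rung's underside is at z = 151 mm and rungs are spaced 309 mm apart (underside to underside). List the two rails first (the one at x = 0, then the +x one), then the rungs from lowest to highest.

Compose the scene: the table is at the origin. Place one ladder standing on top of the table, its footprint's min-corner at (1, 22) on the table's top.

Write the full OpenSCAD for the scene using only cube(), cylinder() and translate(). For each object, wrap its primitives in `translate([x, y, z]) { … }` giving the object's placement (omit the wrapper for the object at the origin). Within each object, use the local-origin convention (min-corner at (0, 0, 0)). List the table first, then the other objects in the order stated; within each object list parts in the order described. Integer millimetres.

translate([0, 0, 713]) cube([1013, 951, 41]);
translate([59, 59, 0]) cube([78, 78, 713]);
translate([876, 59, 0]) cube([78, 78, 713]);
translate([59, 814, 0]) cube([78, 78, 713]);
translate([876, 814, 0]) cube([78, 78, 713]);
translate([1, 22, 754]) {
  cube([34, 64, 1818]);
  translate([446, 0, 0]) cube([34, 64, 1818]);
  translate([34, 0, 151]) cube([412, 64, 24]);
  translate([34, 0, 460]) cube([412, 64, 24]);
  translate([34, 0, 769]) cube([412, 64, 24]);
  translate([34, 0, 1078]) cube([412, 64, 24]);
  translate([34, 0, 1387]) cube([412, 64, 24]);
  translate([34, 0, 1696]) cube([412, 64, 24]);
}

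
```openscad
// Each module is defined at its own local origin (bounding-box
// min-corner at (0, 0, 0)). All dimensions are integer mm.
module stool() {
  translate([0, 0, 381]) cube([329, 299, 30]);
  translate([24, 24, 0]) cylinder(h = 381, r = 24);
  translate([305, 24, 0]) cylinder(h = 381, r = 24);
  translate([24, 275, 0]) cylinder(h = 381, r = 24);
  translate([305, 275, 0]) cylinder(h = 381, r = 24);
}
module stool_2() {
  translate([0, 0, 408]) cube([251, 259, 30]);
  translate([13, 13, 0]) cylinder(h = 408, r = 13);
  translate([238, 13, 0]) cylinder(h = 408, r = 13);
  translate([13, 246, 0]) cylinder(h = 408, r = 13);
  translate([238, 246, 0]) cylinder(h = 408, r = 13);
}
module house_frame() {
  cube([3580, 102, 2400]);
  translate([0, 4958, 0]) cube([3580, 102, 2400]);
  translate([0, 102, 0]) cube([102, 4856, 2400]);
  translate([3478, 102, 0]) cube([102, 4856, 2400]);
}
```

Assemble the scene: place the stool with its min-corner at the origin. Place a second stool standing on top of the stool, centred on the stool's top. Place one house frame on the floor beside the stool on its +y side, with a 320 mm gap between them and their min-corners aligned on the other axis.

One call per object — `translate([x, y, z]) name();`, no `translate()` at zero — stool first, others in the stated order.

stool();
translate([39, 20, 411]) stool_2();
translate([0, 619, 0]) house_frame();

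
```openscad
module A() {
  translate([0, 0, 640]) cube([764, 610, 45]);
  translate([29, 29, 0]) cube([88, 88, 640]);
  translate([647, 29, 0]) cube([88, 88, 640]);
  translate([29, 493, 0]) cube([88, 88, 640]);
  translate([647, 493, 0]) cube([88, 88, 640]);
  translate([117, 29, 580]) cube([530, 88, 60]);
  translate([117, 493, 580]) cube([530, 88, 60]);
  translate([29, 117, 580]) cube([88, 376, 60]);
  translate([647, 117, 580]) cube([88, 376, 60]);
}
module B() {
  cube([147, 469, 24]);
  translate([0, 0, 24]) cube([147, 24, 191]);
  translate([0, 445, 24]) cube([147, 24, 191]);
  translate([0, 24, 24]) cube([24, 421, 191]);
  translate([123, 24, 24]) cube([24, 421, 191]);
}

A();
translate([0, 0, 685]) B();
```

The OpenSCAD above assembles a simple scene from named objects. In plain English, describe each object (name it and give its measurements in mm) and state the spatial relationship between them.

A is a table: top 764 mm (x) × 610 mm (y), 45 mm thick, upper face at z = 685 mm, on four 88×88 mm square legs, each inset 29 mm from the nearest pair of top edges, running from z = 0 to the bottom of the top. Four apron rails, 88 mm thick and 60 mm tall, run between adjacent legs with their top edges flush with the underside of the top and their outer faces flush with the legs' outer faces.

B is an open storage box with external size 147×469×215 mm and wall thickness 24 mm (the base is also 24 mm thick). The base covers the whole footprint; the four walls stand on the base, with the y-facing walls full-width and the x-facing walls fitting between their inner faces.

The open box is on top of the table.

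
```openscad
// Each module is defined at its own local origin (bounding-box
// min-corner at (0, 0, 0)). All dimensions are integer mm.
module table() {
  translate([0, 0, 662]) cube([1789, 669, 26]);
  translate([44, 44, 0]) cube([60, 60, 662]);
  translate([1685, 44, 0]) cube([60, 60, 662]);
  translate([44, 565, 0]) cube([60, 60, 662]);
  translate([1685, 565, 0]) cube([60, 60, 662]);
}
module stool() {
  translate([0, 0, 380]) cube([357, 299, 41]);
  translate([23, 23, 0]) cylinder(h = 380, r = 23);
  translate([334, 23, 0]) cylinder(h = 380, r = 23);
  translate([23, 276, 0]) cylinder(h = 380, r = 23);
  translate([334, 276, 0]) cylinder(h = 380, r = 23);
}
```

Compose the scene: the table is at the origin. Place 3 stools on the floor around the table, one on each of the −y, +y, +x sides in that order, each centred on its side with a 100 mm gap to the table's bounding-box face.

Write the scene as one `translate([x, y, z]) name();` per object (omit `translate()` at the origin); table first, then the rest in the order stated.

table();
translate([716, -399, 0]) stool();
translate([716, 769, 0]) stool();
translate([1889, 185, 0]) stool();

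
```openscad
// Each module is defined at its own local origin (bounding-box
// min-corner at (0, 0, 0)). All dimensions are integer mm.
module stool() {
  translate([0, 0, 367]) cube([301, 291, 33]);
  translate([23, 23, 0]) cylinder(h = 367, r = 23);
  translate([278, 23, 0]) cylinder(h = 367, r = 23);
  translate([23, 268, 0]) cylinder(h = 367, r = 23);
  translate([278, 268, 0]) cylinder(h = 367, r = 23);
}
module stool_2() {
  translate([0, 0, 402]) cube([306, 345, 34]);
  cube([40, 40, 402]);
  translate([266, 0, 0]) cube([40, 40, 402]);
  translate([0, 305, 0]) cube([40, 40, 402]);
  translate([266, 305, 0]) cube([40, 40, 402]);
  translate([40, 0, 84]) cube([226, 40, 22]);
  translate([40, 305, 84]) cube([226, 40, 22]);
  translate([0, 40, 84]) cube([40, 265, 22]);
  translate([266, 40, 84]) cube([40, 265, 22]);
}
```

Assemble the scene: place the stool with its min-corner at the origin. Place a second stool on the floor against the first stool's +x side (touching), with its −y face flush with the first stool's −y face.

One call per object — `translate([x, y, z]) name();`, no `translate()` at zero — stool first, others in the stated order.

stool();
translate([301, 0, 0]) stool_2();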